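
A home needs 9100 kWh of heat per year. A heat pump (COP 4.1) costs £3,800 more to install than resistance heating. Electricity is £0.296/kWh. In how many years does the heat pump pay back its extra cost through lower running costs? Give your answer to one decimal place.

1.9 years

Resistance: 9100 kWh × £0.296 = £2,693.60/yr
Heat pump: 9100 / 4.1 = 2220 kWh in → × £0.296 = £656.98/yr
Annual savings = £2,036.62
Payback = £3,800 / £2,036.62 = 1.87 years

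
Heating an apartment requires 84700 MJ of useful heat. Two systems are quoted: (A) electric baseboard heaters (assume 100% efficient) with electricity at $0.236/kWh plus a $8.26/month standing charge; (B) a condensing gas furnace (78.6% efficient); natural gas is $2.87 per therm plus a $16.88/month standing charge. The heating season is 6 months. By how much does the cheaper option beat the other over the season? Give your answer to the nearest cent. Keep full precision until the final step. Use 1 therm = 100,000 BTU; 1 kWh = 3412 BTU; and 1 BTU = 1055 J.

Heat load = 84700 MJ = 84,700,000,000 J / 1055 = 80,284,360 BTU
Gas: input = 80,284,360 / 0.786 = 102,142,952 BTU = 1,021 therm → 1,021 × $2.87 = $2,931.50; + 6 × $16.88 standing = $3,032.78
Electric: 80,284,360 BTU / 3412 = 23,530 kWh → × $0.236 = $5,553.08; + 6 × $8.26 standing = $5,602.64
Difference = |$3,032.78 − $5,602.64| = $2,569.86

$2569.86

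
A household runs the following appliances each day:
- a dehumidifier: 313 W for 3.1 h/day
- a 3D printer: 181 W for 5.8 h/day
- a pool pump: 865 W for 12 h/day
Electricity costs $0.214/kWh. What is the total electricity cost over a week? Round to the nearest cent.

dehumidifier: 313 W × 3.1 h × 7 d = 6,792 Wh = 6.792 kWh
3D printer: 181 W × 5.8 h × 7 d = 7,349 Wh = 7.349 kWh
pool pump: 865 W × 12 h × 7 d = 72,660 Wh = 72.66 kWh
Total energy = 6.792 + 7.349 + 72.66 = 86.8 kWh
Cost = 86.8 kWh × $0.214 = $18.58

$18.58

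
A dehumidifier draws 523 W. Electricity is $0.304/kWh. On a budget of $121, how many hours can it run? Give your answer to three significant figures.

Energy budget = $121 / $0.304 per kWh = 398 kWh = 398,026 Wh
Runtime = 398,026 Wh / 523 W = 761 h

761 h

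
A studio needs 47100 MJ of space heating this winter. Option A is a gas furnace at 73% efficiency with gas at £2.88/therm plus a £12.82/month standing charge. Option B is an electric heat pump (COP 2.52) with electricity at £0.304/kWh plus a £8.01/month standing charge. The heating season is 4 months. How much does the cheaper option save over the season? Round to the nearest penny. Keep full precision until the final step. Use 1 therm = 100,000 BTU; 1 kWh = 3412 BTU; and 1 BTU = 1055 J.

Heat load = 47100 MJ = 47,100,000,000 J / 1055 = 44,644,550 BTU
Gas: input = 44,644,550 / 0.73 = 61,156,917 BTU = 611.6 therm → 611.6 × £2.88 = £1,761.32; + 4 × £12.82 standing = £1,812.60
Heat pump: 44,644,550 BTU / 3412 = 13,080 kWh heat; / 2.52 = 5,192 kWh in → × £0.304 = £1,578.46; + 4 × £8.01 standing = £1,610.50
Difference = |£1,812.60 − £1,610.50| = £202.10

£202.10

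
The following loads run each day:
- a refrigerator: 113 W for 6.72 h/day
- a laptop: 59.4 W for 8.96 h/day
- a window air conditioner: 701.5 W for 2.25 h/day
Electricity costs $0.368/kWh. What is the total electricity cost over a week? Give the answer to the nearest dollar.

refrigerator: 113 W × 6.72 h × 7 d = 5,316 Wh = 5.316 kWh
laptop: 59.4 W × 8.96 h × 7 d = 3,726 Wh = 3.726 kWh
window air conditioner: 701.5 W × 2.25 h × 7 d = 11,049 Wh = 11.05 kWh
Total energy = 5.316 + 3.726 + 11.05 = 20.09 kWh
Cost = 20.09 kWh × $0.368 = $7.39 ≈ $7

$7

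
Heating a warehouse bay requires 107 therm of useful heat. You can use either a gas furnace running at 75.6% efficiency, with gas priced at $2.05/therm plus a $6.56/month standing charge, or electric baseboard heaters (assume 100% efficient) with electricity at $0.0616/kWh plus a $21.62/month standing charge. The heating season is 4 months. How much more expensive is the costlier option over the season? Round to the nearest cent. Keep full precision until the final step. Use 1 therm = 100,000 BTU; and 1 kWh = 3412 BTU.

$36.73

Heat load = 107 therm × 100,000 = 10,700,000 BTU
Gas: input = 10,700,000 / 0.756 = 14,153,439 BTU = 141.5 therm → 141.5 × $2.05 = $290.15; + 4 × $6.56 standing = $316.39
Electric: 10,700,000 BTU / 3412 = 3,136 kWh → × $0.0616 = $193.18; + 4 × $21.62 standing = $279.66
Difference = |$316.39 − $279.66| = $36.73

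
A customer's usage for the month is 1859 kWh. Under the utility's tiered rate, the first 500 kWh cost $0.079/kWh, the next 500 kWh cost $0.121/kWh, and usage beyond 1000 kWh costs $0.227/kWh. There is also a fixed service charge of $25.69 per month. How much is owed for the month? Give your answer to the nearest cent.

First 500 kWh × $0.079 = $39.50
Next 500 kWh × $0.121 = $60.50
Remaining 859 kWh × $0.227 = $194.99
Energy charge = $294.99; + service $25.69 = $320.68

$320.68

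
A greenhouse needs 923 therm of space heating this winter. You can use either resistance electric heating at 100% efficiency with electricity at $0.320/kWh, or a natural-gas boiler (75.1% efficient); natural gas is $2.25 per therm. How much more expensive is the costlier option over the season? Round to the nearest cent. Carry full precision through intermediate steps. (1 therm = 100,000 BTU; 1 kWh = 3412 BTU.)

$5891.19

Heat load = 923 therm × 100,000 = 92,300,000 BTU
Gas: input = 92,300,000 / 0.751 = 122,902,796 BTU = 1,229 therm → 1,229 × $2.25 = $2,765.31
Electric: 92,300,000 BTU / 3412 = 27,050 kWh → × $0.320 = $8,656.51
Difference = |$2,765.31 − $8,656.51| = $5,891.19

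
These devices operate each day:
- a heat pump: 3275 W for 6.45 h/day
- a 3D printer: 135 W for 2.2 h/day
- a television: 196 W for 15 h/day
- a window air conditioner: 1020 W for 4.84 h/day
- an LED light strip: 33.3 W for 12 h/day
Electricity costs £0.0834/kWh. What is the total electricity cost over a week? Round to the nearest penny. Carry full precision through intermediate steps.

heat pump: 3275 W × 6.45 h × 7 d = 147,866 Wh = 147.9 kWh
3D printer: 135 W × 2.2 h × 7 d = 2,079 Wh = 2.079 kWh
television: 196 W × 15 h × 7 d = 20,580 Wh = 20.58 kWh
window air conditioner: 1020 W × 4.84 h × 7 d = 34,558 Wh = 34.56 kWh
LED light strip: 33.3 W × 12 h × 7 d = 2,797 Wh = 2.797 kWh
Total energy = 147.9 + 2.079 + 20.58 + 34.56 + 2.797 = 207.9 kWh
Cost = 207.9 kWh × £0.0834 = £17.34

£17.34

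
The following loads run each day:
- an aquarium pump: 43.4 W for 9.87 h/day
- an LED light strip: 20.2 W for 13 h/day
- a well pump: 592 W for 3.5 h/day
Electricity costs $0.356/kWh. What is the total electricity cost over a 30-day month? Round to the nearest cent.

$29.51

aquarium pump: 43.4 W × 9.87 h × 30 d = 12,851 Wh = 12.85 kWh
LED light strip: 20.2 W × 13 h × 30 d = 7,878 Wh = 7.878 kWh
well pump: 592 W × 3.5 h × 30 d = 62,160 Wh = 62.16 kWh
Total energy = 12.85 + 7.878 + 62.16 = 82.89 kWh
Cost = 82.89 kWh × $0.356 = $29.51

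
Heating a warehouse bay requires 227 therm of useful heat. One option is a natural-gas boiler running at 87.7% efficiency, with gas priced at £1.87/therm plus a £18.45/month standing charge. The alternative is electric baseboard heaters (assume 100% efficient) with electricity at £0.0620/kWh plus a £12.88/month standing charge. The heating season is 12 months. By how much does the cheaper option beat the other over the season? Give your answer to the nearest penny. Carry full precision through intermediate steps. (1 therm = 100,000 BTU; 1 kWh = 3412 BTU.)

Heat load = 227 therm × 100,000 = 22,700,000 BTU
Gas: input = 22,700,000 / 0.877 = 25,883,694 BTU = 258.8 therm → 258.8 × £1.87 = £484.03; + 12 × £18.45 standing = £705.43
Electric: 22,700,000 BTU / 3412 = 6,653 kWh → × £0.0620 = £412.49; + 12 × £12.88 standing = £567.05
Difference = |£705.43 − £567.05| = £138.38

£138.38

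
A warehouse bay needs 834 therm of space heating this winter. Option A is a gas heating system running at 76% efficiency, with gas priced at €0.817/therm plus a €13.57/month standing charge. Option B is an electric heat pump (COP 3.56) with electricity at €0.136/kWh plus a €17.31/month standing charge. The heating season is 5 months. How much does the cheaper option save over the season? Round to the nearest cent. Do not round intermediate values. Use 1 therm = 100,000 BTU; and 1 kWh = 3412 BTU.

Heat load = 834 therm × 100,000 = 83,400,000 BTU
Gas: input = 83,400,000 / 0.76 = 109,736,842 BTU = 1,097 therm → 1,097 × €0.817 = €896.55; + 5 × €13.57 standing = €964.40
Heat pump: 83,400,000 BTU / 3412 = 24,440 kWh heat; / 3.56 = 6,866 kWh in → × €0.136 = €933.78; + 5 × €17.31 standing = €1,020.33
Difference = |€964.40 − €1,020.33| = €55.93

€55.93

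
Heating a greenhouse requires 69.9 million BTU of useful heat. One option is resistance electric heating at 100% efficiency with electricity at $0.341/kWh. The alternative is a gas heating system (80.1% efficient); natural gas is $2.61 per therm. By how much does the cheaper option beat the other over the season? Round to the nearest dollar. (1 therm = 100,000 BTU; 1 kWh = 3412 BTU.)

Heat load = 69.9 × 10⁶ BTU = 69,900,000 BTU
Gas: input = 69,900,000 / 0.801 = 87,265,918 BTU = 872.7 therm → 872.7 × $2.61 = $2,277.64
Electric: 69,900,000 BTU / 3412 = 20,490 kWh → × $0.341 = $6,985.90
Difference = |$2,277.64 − $6,985.90| = $4,708.26 ≈ $4708

$4708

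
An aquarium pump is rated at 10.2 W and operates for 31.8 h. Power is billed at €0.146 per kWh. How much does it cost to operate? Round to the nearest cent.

Energy = 10.2 W × 31.8 h = 324 Wh = 0.3244 kWh
Cost = 0.3244 kWh × €0.146/kWh = €0.05

€0.05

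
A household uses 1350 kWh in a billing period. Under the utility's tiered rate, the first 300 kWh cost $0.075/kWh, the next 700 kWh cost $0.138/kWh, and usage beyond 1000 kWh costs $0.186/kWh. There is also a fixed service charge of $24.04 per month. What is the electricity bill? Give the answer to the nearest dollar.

$208

First 300 kWh × $0.075 = $22.50
Next 700 kWh × $0.138 = $96.60
Remaining 350 kWh × $0.186 = $65.10
Energy charge = $184.20; + service $24.04 = $208.24 ≈ $208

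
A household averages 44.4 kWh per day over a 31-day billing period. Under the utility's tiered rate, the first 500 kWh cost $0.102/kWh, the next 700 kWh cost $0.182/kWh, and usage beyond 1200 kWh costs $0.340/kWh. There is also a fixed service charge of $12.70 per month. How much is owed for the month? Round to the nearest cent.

$251.08

Usage = 44.4 kWh/day × 31 days = 1376.4 kWh
First 500 kWh × $0.102 = $51.00
Next 700 kWh × $0.182 = $127.40
Remaining 176.4 kWh × $0.340 = $59.98
Energy charge = $238.38; + service $12.70 = $251.08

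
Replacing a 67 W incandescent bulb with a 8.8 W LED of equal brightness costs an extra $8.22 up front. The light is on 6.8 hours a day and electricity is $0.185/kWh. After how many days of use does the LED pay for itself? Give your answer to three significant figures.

Power saved = 67 − 8.8 = 58.2 W
Daily energy saved = 58.2 W × 6.8 h = 395.8 Wh = 0.39576 kWh
Daily savings = 0.39576 × $0.185 = $0.0732
Payback = $8.22 / $0.0732 per day = 112.3 days

112 days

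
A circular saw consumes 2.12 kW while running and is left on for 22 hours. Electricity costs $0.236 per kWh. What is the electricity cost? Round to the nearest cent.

Energy = 2120 W × 22 h = 46,640 Wh = 46.64 kWh
Cost = 46.64 kWh × $0.236/kWh = $11.01

$11.01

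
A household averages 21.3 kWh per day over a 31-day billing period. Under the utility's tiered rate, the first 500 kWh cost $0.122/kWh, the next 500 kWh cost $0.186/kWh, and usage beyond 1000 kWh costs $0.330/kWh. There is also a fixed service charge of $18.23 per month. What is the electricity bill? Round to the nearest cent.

$109.05

Usage = 21.3 kWh/day × 31 days = 660.3 kWh
First 500 kWh × $0.122 = $61.00
Next 160.3 kWh × $0.186 = $29.82
Remaining tier: 0 kWh (not reached)
Energy charge = $90.82; + service $18.23 = $109.05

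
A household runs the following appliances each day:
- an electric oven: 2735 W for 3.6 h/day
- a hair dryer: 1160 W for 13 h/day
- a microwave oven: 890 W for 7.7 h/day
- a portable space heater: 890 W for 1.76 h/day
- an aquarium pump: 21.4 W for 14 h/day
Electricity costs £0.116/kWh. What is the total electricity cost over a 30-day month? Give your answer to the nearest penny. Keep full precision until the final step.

£117.08

electric oven: 2735 W × 3.6 h × 30 d = 295,380 Wh = 295.4 kWh
hair dryer: 1160 W × 13 h × 30 d = 452,400 Wh = 452.4 kWh
microwave oven: 890 W × 7.7 h × 30 d = 205,590 Wh = 205.6 kWh
portable space heater: 890 W × 1.76 h × 30 d = 46,992 Wh = 46.99 kWh
aquarium pump: 21.4 W × 14 h × 30 d = 8,988 Wh = 8.988 kWh
Total energy = 295.4 + 452.4 + 205.6 + 46.99 + 8.988 = 1,009 kWh
Cost = 1,009 kWh × £0.116 = £117.08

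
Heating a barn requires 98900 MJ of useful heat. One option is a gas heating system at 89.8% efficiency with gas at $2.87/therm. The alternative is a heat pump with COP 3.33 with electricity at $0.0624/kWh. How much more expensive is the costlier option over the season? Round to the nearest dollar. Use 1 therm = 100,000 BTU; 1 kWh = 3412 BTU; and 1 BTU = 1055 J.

$2481

Heat load = 98900 MJ = 98,900,000,000 J / 1055 = 93,744,076 BTU
Gas: input = 93,744,076 / 0.898 = 104,392,067 BTU = 1,044 therm → 1,044 × $2.87 = $2,996.05
Heat pump: 93,744,076 BTU / 3412 = 27,470 kWh heat; / 3.33 = 8,251 kWh in → × $0.0624 = $514.84
Difference = |$2,996.05 − $514.84| = $2,481.21 ≈ $2481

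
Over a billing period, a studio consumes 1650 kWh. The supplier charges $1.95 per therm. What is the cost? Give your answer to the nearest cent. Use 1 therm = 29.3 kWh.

1650 kWh × (0.03413 therm/kWh) = 56.31 therm
Cost = 56.31 therm × $1.95/therm = $109.81

$109.81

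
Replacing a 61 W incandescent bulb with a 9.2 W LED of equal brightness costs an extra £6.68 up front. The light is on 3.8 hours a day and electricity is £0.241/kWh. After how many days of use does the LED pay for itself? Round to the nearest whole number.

141 days

Power saved = 61 − 9.2 = 51.8 W
Daily energy saved = 51.8 W × 3.8 h = 196.8 Wh = 0.19684 kWh
Daily savings = 0.19684 × £0.241 = £0.0474
Payback = £6.68 / £0.0474 per day = 140.8 days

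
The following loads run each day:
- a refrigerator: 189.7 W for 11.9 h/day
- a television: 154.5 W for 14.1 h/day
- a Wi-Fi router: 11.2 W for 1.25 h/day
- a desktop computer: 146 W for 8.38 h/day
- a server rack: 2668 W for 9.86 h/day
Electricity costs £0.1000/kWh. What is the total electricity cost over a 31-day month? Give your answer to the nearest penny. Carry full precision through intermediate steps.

£99.14

refrigerator: 189.7 W × 11.9 h × 31 d = 69,980 Wh = 69.98 kWh
television: 154.5 W × 14.1 h × 31 d = 67,532 Wh = 67.53 kWh
Wi-Fi router: 11.2 W × 1.25 h × 31 d = 434 Wh = 0.434 kWh
desktop computer: 146 W × 8.38 h × 31 d = 37,928 Wh = 37.93 kWh
server rack: 2668 W × 9.86 h × 31 d = 815,501 Wh = 815.5 kWh
Total energy = 69.98 + 67.53 + 0.434 + 37.93 + 815.5 = 991.4 kWh
Cost = 991.4 kWh × £0.1000 = £99.14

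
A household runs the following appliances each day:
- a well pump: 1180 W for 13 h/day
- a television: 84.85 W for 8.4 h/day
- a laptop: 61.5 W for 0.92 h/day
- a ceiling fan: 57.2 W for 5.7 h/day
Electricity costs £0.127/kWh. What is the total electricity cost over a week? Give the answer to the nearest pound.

well pump: 1180 W × 13 h × 7 d = 107,380 Wh = 107.4 kWh
television: 84.85 W × 8.4 h × 7 d = 4,989 Wh = 4.989 kWh
laptop: 61.5 W × 0.92 h × 7 d = 396 Wh = 0.3961 kWh
ceiling fan: 57.2 W × 5.7 h × 7 d = 2,282 Wh = 2.282 kWh
Total energy = 107.4 + 4.989 + 0.3961 + 2.282 = 115 kWh
Cost = 115 kWh × £0.127 = £14.61 ≈ £15

£15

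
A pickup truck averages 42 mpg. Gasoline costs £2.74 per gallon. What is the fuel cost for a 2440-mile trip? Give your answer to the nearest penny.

£159.18

Fuel = 2440 mi / 42 mpg = 58.1 gal
Cost = 58.1 gal × £2.74/gal = £159.18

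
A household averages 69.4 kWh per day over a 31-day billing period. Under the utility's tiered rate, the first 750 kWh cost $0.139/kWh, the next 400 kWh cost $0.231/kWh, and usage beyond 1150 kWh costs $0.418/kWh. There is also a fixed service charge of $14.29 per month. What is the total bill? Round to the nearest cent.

Usage = 69.4 kWh/day × 31 days = 2151.4 kWh
First 750 kWh × $0.139 = $104.25
Next 400 kWh × $0.231 = $92.40
Remaining 1001.4 kWh × $0.418 = $418.59
Energy charge = $615.24; + service $14.29 = $629.53

$629.53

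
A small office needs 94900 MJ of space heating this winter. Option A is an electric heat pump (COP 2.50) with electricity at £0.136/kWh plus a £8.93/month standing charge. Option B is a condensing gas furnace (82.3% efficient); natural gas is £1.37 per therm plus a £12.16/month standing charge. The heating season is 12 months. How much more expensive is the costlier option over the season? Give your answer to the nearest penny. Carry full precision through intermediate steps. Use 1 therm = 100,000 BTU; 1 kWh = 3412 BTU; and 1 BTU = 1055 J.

£101.97

Heat load = 94900 MJ = 94,900,000,000 J / 1055 = 89,952,607 BTU
Gas: input = 89,952,607 / 0.823 = 109,298,428 BTU = 1,093 therm → 1,093 × £1.37 = £1,497.39; + 12 × £12.16 standing = £1,643.31
Heat pump: 89,952,607 BTU / 3412 = 26,360 kWh heat; / 2.50 = 10,550 kWh in → × £0.136 = £1,434.18; + 12 × £8.93 standing = £1,541.34
Difference = |£1,643.31 − £1,541.34| = £101.97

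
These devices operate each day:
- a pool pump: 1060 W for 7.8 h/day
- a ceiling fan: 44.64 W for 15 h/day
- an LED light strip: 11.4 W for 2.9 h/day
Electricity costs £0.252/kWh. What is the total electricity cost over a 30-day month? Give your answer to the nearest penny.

pool pump: 1060 W × 7.8 h × 30 d = 248,040 Wh = 248 kWh
ceiling fan: 44.64 W × 15 h × 30 d = 20,088 Wh = 20.09 kWh
LED light strip: 11.4 W × 2.9 h × 30 d = 992 Wh = 0.9918 kWh
Total energy = 248 + 20.09 + 0.9918 = 269.1 kWh
Cost = 269.1 kWh × £0.252 = £67.82

£67.82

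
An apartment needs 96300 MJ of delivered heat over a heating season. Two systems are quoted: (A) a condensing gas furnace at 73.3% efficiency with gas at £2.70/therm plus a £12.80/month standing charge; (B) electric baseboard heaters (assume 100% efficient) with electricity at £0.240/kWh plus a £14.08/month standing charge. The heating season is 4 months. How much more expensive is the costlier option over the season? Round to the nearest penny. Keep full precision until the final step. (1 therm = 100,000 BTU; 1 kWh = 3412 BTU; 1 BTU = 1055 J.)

£3063.45

Heat load = 96300 MJ = 96,300,000,000 J / 1055 = 91,279,621 BTU
Gas: input = 91,279,621 / 0.733 = 124,528,814 BTU = 1,245 therm → 1,245 × £2.70 = £3,362.28; + 4 × £12.80 standing = £3,413.48
Electric: 91,279,621 BTU / 3412 = 26,750 kWh → × £0.240 = £6,420.61; + 4 × £14.08 standing = £6,476.93
Difference = |£3,413.48 − £6,476.93| = £3,063.45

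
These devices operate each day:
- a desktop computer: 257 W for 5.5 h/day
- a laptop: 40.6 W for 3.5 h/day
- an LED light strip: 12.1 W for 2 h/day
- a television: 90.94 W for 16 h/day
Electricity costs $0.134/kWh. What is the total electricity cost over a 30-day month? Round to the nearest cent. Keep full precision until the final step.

desktop computer: 257 W × 5.5 h × 30 d = 42,405 Wh = 42.41 kWh
laptop: 40.6 W × 3.5 h × 30 d = 4,263 Wh = 4.263 kWh
LED light strip: 12.1 W × 2 h × 30 d = 726 Wh = 0.726 kWh
television: 90.94 W × 16 h × 30 d = 43,651 Wh = 43.65 kWh
Total energy = 42.41 + 4.263 + 0.726 + 43.65 = 91.05 kWh
Cost = 91.05 kWh × $0.134 = $12.20

$12.20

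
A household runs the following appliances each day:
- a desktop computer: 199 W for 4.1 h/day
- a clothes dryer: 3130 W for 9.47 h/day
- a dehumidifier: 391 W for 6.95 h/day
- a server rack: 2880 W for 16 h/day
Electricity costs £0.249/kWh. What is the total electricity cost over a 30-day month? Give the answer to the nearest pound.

£592

desktop computer: 199 W × 4.1 h × 30 d = 24,477 Wh = 24.48 kWh
clothes dryer: 3130 W × 9.47 h × 30 d = 889,233 Wh = 889.2 kWh
dehumidifier: 391 W × 6.95 h × 30 d = 81,524 Wh = 81.52 kWh
server rack: 2880 W × 16 h × 30 d = 1,382,400 Wh = 1,382 kWh
Total energy = 24.48 + 889.2 + 81.52 + 1,382 = 2,378 kWh
Cost = 2,378 kWh × £0.249 = £592.03 ≈ £592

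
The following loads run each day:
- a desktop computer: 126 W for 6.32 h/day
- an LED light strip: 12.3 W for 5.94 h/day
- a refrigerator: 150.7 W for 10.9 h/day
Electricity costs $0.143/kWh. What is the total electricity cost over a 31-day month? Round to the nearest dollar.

desktop computer: 126 W × 6.32 h × 31 d = 24,686 Wh = 24.69 kWh
LED light strip: 12.3 W × 5.94 h × 31 d = 2,265 Wh = 2.265 kWh
refrigerator: 150.7 W × 10.9 h × 31 d = 50,922 Wh = 50.92 kWh
Total energy = 24.69 + 2.265 + 50.92 = 77.87 kWh
Cost = 77.87 kWh × $0.143 = $11.14 ≈ $11

$11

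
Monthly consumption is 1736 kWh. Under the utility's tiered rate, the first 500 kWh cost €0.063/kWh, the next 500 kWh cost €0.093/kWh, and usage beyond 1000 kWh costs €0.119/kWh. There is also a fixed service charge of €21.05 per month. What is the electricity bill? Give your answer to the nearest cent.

First 500 kWh × €0.063 = €31.50
Next 500 kWh × €0.093 = €46.50
Remaining 736 kWh × €0.119 = €87.58
Energy charge = €165.58; + service €21.05 = €186.63

€186.63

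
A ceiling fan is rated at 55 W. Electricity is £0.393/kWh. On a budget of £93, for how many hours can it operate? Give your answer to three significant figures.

4300 h

Energy budget = £93 / £0.393 per kWh = 236.6 kWh = 236,641 Wh
Runtime = 236,641 Wh / 55 W = 4,303 h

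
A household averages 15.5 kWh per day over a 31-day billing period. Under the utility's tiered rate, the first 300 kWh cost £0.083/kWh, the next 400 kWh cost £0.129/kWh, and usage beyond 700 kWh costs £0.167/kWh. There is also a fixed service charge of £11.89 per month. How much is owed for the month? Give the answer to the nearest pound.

£60

Usage = 15.5 kWh/day × 31 days = 480.5 kWh
First 300 kWh × £0.083 = £24.90
Next 180.5 kWh × £0.129 = £23.28
Remaining tier: 0 kWh (not reached)
Energy charge = £48.18; + service £11.89 = £60.07 ≈ £60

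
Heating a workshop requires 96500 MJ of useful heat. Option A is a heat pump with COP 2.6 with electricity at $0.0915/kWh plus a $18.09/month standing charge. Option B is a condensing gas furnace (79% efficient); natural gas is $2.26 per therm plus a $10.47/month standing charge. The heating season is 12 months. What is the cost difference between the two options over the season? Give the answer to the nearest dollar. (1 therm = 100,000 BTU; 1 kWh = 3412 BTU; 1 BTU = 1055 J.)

$1582

Heat load = 96500 MJ = 96,500,000,000 J / 1055 = 91,469,194 BTU
Gas: input = 91,469,194 / 0.79 = 115,783,790 BTU = 1,158 therm → 1,158 × $2.26 = $2,616.71; + 12 × $10.47 standing = $2,742.35
Heat pump: 91,469,194 BTU / 3412 = 26,810 kWh heat; / 2.6 = 10,310 kWh in → × $0.0915 = $943.44; + 12 × $18.09 standing = $1,160.52
Difference = |$2,742.35 − $1,160.52| = $1,581.84 ≈ $1582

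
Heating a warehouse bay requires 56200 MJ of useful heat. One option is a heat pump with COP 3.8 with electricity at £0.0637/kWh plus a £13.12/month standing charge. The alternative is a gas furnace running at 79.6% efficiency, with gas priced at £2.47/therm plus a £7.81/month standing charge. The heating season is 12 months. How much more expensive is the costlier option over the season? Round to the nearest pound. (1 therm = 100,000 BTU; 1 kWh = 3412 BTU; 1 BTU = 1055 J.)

£1328

Heat load = 56200 MJ = 56,200,000,000 J / 1055 = 53,270,142 BTU
Gas: input = 53,270,142 / 0.796 = 66,922,289 BTU = 669.2 therm → 669.2 × £2.47 = £1,652.98; + 12 × £7.81 standing = £1,746.70
Heat pump: 53,270,142 BTU / 3412 = 15,610 kWh heat; / 3.8 = 4,109 kWh in → × £0.0637 = £261.72; + 12 × £13.12 standing = £419.16
Difference = |£1,746.70 − £419.16| = £1,327.54 ≈ £1328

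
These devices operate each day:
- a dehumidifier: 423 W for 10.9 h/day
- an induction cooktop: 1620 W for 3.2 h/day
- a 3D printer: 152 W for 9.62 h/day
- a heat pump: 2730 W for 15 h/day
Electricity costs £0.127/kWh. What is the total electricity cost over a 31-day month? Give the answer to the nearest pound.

dehumidifier: 423 W × 10.9 h × 31 d = 142,932 Wh = 142.9 kWh
induction cooktop: 1620 W × 3.2 h × 31 d = 160,704 Wh = 160.7 kWh
3D printer: 152 W × 9.62 h × 31 d = 45,329 Wh = 45.33 kWh
heat pump: 2730 W × 15 h × 31 d = 1,269,450 Wh = 1,269 kWh
Total energy = 142.9 + 160.7 + 45.33 + 1,269 = 1,618 kWh
Cost = 1,618 kWh × £0.127 = £205.54 ≈ £206

£206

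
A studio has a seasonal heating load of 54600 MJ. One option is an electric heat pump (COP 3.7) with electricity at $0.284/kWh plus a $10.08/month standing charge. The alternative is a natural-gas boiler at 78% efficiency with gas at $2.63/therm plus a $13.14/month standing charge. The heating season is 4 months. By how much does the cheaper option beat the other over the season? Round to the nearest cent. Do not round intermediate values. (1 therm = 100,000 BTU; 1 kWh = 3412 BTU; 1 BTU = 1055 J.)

Heat load = 54600 MJ = 54,600,000,000 J / 1055 = 51,753,555 BTU
Gas: input = 51,753,555 / 0.78 = 66,350,711 BTU = 663.5 therm → 663.5 × $2.63 = $1,745.02; + 4 × $13.14 standing = $1,797.58
Heat pump: 51,753,555 BTU / 3412 = 15,170 kWh heat; / 3.7 = 4,099 kWh in → × $0.284 = $1,164.25; + 4 × $10.08 standing = $1,204.57
Difference = |$1,797.58 − $1,204.57| = $593.01

$593.01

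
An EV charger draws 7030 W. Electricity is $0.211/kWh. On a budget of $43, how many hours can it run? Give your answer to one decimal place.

29.0 h

Energy budget = $43 / $0.211 per kWh = 203.8 kWh = 203,791 Wh
Runtime = 203,791 Wh / 7030 W = 28.99 h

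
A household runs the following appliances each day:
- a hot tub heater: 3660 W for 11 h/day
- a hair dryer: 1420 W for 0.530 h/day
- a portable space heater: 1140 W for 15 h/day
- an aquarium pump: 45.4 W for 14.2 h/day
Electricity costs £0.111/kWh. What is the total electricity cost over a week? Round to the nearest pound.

hot tub heater: 3660 W × 11 h × 7 d = 281,820 Wh = 281.8 kWh
hair dryer: 1420 W × 0.530 h × 7 d = 5,268 Wh = 5.268 kWh
portable space heater: 1140 W × 15 h × 7 d = 119,700 Wh = 119.7 kWh
aquarium pump: 45.4 W × 14.2 h × 7 d = 4,513 Wh = 4.513 kWh
Total energy = 281.8 + 5.268 + 119.7 + 4.513 = 411.3 kWh
Cost = 411.3 kWh × £0.111 = £45.65 ≈ £46

£46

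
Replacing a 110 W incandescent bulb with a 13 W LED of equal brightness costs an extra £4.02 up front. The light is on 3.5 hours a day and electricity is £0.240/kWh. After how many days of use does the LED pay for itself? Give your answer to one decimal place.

Power saved = 110 − 13 = 97 W
Daily energy saved = 97 W × 3.5 h = 339.5 Wh = 0.3395 kWh
Daily savings = 0.3395 × £0.240 = £0.0815
Payback = £4.02 / £0.0815 per day = 49.34 days

49.3 days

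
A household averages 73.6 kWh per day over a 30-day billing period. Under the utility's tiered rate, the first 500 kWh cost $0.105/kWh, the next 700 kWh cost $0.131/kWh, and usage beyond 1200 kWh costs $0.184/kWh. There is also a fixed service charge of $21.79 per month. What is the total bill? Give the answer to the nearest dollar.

$351

Usage = 73.6 kWh/day × 30 days = 2208 kWh
First 500 kWh × $0.105 = $52.50
Next 700 kWh × $0.131 = $91.70
Remaining 1008 kWh × $0.184 = $185.47
Energy charge = $329.67; + service $21.79 = $351.46 ≈ $351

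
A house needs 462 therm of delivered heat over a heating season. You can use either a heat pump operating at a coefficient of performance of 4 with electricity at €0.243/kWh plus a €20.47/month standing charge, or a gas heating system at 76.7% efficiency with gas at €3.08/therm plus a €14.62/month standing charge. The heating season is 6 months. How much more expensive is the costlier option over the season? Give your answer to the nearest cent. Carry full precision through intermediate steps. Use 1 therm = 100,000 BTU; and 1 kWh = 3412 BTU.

€997.55

Heat load = 462 therm × 100,000 = 46,200,000 BTU
Gas: input = 46,200,000 / 0.767 = 60,234,681 BTU = 602.3 therm → 602.3 × €3.08 = €1,855.23; + 6 × €14.62 standing = €1,942.95
Heat pump: 46,200,000 BTU / 3412 = 13,540 kWh heat; / 4 = 3,385 kWh in → × €0.243 = €822.58; + 6 × €20.47 standing = €945.40
Difference = |€1,942.95 − €945.40| = €997.55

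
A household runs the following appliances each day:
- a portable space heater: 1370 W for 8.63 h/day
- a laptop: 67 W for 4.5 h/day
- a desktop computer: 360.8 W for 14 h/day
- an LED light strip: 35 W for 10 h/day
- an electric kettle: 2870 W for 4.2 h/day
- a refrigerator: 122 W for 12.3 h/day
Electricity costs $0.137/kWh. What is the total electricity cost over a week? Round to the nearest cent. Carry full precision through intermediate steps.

$29.81

portable space heater: 1370 W × 8.63 h × 7 d = 82,762 Wh = 82.76 kWh
laptop: 67 W × 4.5 h × 7 d = 2,110 Wh = 2.111 kWh
desktop computer: 360.8 W × 14 h × 7 d = 35,358 Wh = 35.36 kWh
LED light strip: 35 W × 10 h × 7 d = 2,450 Wh = 2.45 kWh
electric kettle: 2870 W × 4.2 h × 7 d = 84,378 Wh = 84.38 kWh
refrigerator: 122 W × 12.3 h × 7 d = 10,504 Wh = 10.5 kWh
Total energy = 82.76 + 2.111 + 35.36 + 2.45 + 84.38 + 10.5 = 217.6 kWh
Cost = 217.6 kWh × $0.137 = $29.81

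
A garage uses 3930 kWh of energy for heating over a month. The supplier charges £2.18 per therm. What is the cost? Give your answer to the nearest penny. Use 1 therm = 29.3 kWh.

£292.40

3930 kWh × (0.03413 therm/kWh) = 134.1 therm
Cost = 134.1 therm × £2.18/therm = £292.40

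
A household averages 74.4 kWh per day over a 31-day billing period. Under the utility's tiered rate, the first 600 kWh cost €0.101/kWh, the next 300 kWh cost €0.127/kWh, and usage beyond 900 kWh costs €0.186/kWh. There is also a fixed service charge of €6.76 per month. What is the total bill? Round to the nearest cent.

Usage = 74.4 kWh/day × 31 days = 2306.4 kWh
First 600 kWh × €0.101 = €60.60
Next 300 kWh × €0.127 = €38.10
Remaining 1406.4 kWh × €0.186 = €261.59
Energy charge = €360.29; + service €6.76 = €367.05

€367.05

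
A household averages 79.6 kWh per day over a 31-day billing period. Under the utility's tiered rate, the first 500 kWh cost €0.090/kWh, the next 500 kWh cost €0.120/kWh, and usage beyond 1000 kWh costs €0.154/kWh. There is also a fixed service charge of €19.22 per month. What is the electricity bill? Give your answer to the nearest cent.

€350.23

Usage = 79.6 kWh/day × 31 days = 2467.6 kWh
First 500 kWh × €0.090 = €45.00
Next 500 kWh × €0.120 = €60.00
Remaining 1467.6 kWh × €0.154 = €226.01
Energy charge = €331.01; + service €19.22 = €350.23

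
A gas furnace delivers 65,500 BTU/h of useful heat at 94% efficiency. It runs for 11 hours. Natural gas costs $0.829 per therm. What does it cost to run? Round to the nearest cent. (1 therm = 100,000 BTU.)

$6.35

Heat delivered = 65,500 BTU/h × 11 h = 720,500 BTU
Gas input = 720,500 / 0.94 = 766,489 BTU
= 766,489 / 100,000 = 7.665 therm
Cost = 7.665 × $0.829/therm = $6.35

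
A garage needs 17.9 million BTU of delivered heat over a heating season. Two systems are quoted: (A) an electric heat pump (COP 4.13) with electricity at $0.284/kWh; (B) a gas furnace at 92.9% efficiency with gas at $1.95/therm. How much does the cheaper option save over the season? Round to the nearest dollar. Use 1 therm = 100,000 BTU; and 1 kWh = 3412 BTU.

$15

Heat load = 17.9 × 10⁶ BTU = 17,900,000 BTU
Gas: input = 17,900,000 / 0.929 = 19,268,030 BTU = 192.7 therm → 192.7 × $1.95 = $375.73
Heat pump: 17,900,000 BTU / 3412 = 5,246 kWh heat; / 4.13 = 1,270 kWh in → × $0.284 = $360.75
Difference = |$375.73 − $360.75| = $14.97 ≈ $15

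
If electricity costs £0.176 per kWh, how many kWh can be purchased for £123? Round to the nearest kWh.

£123 / £0.176 per kWh = 698.9 kWh

699 kWh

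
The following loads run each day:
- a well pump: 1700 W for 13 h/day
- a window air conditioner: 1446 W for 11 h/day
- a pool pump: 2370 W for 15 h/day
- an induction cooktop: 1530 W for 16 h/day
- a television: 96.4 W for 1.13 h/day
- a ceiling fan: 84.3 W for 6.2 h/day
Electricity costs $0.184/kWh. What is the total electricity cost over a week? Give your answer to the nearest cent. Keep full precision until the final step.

well pump: 1700 W × 13 h × 7 d = 154,700 Wh = 154.7 kWh
window air conditioner: 1446 W × 11 h × 7 d = 111,342 Wh = 111.3 kWh
pool pump: 2370 W × 15 h × 7 d = 248,850 Wh = 248.8 kWh
induction cooktop: 1530 W × 16 h × 7 d = 171,360 Wh = 171.4 kWh
television: 96.4 W × 1.13 h × 7 d = 763 Wh = 0.7625 kWh
ceiling fan: 84.3 W × 6.2 h × 7 d = 3,659 Wh = 3.659 kWh
Total energy = 154.7 + 111.3 + 248.8 + 171.4 + 0.7625 + 3.659 = 690.7 kWh
Cost = 690.7 kWh × $0.184 = $127.08

$127.08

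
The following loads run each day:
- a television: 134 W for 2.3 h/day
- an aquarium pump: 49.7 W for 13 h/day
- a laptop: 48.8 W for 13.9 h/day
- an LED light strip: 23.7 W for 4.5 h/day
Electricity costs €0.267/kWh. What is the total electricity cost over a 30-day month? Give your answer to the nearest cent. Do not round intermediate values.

€13.93

television: 134 W × 2.3 h × 30 d = 9,246 Wh = 9.246 kWh
aquarium pump: 49.7 W × 13 h × 30 d = 19,383 Wh = 19.38 kWh
laptop: 48.8 W × 13.9 h × 30 d = 20,350 Wh = 20.35 kWh
LED light strip: 23.7 W × 4.5 h × 30 d = 3,199 Wh = 3.199 kWh
Total energy = 9.246 + 19.38 + 20.35 + 3.199 = 52.18 kWh
Cost = 52.18 kWh × €0.267 = €13.93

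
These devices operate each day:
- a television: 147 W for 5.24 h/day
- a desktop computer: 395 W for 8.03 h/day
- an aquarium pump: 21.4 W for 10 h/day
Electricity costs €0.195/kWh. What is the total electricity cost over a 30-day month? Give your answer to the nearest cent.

€24.31

television: 147 W × 5.24 h × 30 d = 23,108 Wh = 23.11 kWh
desktop computer: 395 W × 8.03 h × 30 d = 95,156 Wh = 95.16 kWh
aquarium pump: 21.4 W × 10 h × 30 d = 6,420 Wh = 6.42 kWh
Total energy = 23.11 + 95.16 + 6.42 = 124.7 kWh
Cost = 124.7 kWh × €0.195 = €24.31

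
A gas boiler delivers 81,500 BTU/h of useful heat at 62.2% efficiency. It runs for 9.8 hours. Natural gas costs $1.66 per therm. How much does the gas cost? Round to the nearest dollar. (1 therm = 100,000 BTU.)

$21

Heat delivered = 81,500 BTU/h × 9.8 h = 798,700 BTU
Gas input = 798,700 / 0.622 = 1,284,084 BTU
= 1,284,084 / 100,000 = 12.84 therm
Cost = 12.84 × $1.66/therm = $21.32 ≈ $21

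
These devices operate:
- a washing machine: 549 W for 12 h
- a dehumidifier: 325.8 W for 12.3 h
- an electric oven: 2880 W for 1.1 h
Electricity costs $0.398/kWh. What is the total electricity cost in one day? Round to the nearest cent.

$5.48

washing machine: 549 W × 12 h = 6,588 Wh = 6.588 kWh
dehumidifier: 325.8 W × 12.3 h = 4,007 Wh = 4.007 kWh
electric oven: 2880 W × 1.1 h = 3,168 Wh = 3.168 kWh
Total energy = 6.588 + 4.007 + 3.168 = 13.76 kWh
Cost = 13.76 kWh × $0.398 = $5.48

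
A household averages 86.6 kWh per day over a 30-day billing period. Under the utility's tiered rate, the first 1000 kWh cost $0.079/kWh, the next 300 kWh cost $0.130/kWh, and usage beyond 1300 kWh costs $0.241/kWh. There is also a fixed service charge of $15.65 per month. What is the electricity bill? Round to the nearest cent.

$446.47

Usage = 86.6 kWh/day × 30 days = 2598 kWh
First 1000 kWh × $0.079 = $79.00
Next 300 kWh × $0.130 = $39.00
Remaining 1298 kWh × $0.241 = $312.82
Energy charge = $430.82; + service $15.65 = $446.47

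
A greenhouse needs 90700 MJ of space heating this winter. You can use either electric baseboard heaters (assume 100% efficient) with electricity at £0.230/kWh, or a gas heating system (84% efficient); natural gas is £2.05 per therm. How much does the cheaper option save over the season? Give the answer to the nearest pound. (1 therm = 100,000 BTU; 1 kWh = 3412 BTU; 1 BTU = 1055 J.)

Heat load = 90700 MJ = 90,700,000,000 J / 1055 = 85,971,564 BTU
Gas: input = 85,971,564 / 0.84 = 102,347,100 BTU = 1,023 therm → 1,023 × £2.05 = £2,098.12
Electric: 85,971,564 BTU / 3412 = 25,200 kWh → × £0.230 = £5,795.27
Difference = |£2,098.12 − £5,795.27| = £3,697.15 ≈ £3697

£3697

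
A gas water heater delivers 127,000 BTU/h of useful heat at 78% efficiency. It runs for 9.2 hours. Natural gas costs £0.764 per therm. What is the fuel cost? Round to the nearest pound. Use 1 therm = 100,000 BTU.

£11

Heat delivered = 127,000 BTU/h × 9.2 h = 1,168,400 BTU
Gas input = 1,168,400 / 0.78 = 1,497,949 BTU
= 1,497,949 / 100,000 = 14.98 therm
Cost = 14.98 × £0.764/therm = £11.44 ≈ £11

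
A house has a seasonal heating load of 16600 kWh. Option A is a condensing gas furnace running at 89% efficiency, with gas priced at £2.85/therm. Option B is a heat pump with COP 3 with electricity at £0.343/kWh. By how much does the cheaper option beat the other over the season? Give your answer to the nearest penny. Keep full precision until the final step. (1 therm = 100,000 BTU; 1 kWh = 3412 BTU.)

£84.21

Heat load = 16600 kWh × 3412 = 56,639,200 BTU
Gas: input = 56,639,200 / 0.89 = 63,639,551 BTU = 636.4 therm → 636.4 × £2.85 = £1,813.73
Heat pump: 56,639,200 BTU / 3412 = 16,600 kWh heat; / 3 = 5,533 kWh in → × £0.343 = £1,897.93
Difference = |£1,813.73 − £1,897.93| = £84.21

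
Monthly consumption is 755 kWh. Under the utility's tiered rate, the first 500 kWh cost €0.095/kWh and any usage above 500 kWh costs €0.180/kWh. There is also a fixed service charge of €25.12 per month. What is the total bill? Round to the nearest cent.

First 500 kWh × €0.095 = €47.50
Remaining 255 kWh × €0.180 = €45.90
Energy charge = €93.40; + service €25.12 = €118.52

€118.52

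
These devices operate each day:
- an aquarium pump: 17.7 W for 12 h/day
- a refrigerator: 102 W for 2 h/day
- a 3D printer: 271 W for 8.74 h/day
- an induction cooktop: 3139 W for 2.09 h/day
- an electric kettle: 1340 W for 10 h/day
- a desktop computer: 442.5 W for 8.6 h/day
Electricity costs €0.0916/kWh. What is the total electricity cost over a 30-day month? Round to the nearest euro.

aquarium pump: 17.7 W × 12 h × 30 d = 6,372 Wh = 6.372 kWh
refrigerator: 102 W × 2 h × 30 d = 6,120 Wh = 6.12 kWh
3D printer: 271 W × 8.74 h × 30 d = 71,056 Wh = 71.06 kWh
induction cooktop: 3139 W × 2.09 h × 30 d = 196,815 Wh = 196.8 kWh
electric kettle: 1340 W × 10 h × 30 d = 402,000 Wh = 402 kWh
desktop computer: 442.5 W × 8.6 h × 30 d = 114,165 Wh = 114.2 kWh
Total energy = 6.372 + 6.12 + 71.06 + 196.8 + 402 + 114.2 = 796.5 kWh
Cost = 796.5 kWh × €0.0916 = €72.96 ≈ €73

€73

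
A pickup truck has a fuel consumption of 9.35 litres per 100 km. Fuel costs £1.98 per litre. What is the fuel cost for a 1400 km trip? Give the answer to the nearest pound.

Fuel = 9.35 L/100 km × 1400 km / 100 = 130.9 L
Cost = 130.9 L × £1.98/L = £259.18 ≈ £259

£259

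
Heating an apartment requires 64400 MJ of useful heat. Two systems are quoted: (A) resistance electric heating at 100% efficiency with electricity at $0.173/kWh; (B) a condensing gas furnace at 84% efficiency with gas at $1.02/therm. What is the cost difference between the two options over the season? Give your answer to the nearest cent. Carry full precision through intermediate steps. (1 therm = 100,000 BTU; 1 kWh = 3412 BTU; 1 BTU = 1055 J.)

Heat load = 64400 MJ = 64,400,000,000 J / 1055 = 61,042,654 BTU
Gas: input = 61,042,654 / 0.84 = 72,669,826 BTU = 726.7 therm → 726.7 × $1.02 = $741.23
Electric: 61,042,654 BTU / 3412 = 17,890 kWh → × $0.173 = $3,095.07
Difference = |$741.23 − $3,095.07| = $2,353.84

$2353.84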